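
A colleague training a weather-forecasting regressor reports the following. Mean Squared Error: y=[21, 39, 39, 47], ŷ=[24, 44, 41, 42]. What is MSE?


Squared errors: (21-24)²=9, (39-44)²=25, (39-41)²=4, (47-42)²=25
Sum = 63
MSE = 63/4 = 63/4

63/4


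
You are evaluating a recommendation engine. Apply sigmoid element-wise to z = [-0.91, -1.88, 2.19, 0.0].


σ(-0.91) = 1/(1+e^0.91) = 0.287
σ(-1.88) = 1/(1+e^1.88) = 0.1324
σ(2.19) = 1/(1+e^-2.19) = 0.8993
σ(0.0) = 1/(1+e^-0.0) = 0.5
result = [0.287, 0.1324, 0.8993, 0.5]

[0.287, 0.1324, 0.8993, 0.5]


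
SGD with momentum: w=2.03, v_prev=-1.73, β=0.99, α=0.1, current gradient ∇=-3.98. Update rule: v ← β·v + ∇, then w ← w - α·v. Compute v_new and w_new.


v_new = 0.99·-1.73 - 3.98 = -1.7127 - 3.98 = -5.6927
w_new = 2.03 - 0.1·-5.6927 = 2.03 + 0.56927 = 2.59927

v_new=-5.6927, w_new=2.59927


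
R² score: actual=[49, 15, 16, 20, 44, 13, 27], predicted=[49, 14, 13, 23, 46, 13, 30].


ȳ = 26.2857
SS_res = Σ(y-ŷ)² = 32
SS_tot = Σ(y-ȳ)² = 1279.43
R² = 1 - SS_res/SS_tot = 1 - 0.025 = 0.975

0.975


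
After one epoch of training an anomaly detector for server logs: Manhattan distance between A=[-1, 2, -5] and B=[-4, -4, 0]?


d = |-1+ 4| + |2+ 4| + |-5-0|
  = 3 + 6 + 5
  = 14

14


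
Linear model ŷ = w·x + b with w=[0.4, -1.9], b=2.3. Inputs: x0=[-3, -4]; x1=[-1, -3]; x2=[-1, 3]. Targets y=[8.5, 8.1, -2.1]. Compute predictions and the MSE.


ŷ0 = (0.4)·(-3) + (-1.9)·(-4) + 2.3 = 8.7
ŷ1 = (0.4)·(-1) + (-1.9)·(-3) + 2.3 = 7.6
ŷ2 = (0.4)·(-1) + (-1.9)·(3) + 2.3 = -3.8
errors² = [0.04, 0.25, 2.89]
MSE = 3.1800/3 = 1.06

1.06


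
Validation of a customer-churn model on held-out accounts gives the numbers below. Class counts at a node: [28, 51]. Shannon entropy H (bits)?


Probabilities: [28/79, 51/79] ≈ [0.3544, 0.6456]
H = -((28/79)·log₂(28/79) + (51/79)·log₂(51/79))
  = 0.938 bits

0.938 bits


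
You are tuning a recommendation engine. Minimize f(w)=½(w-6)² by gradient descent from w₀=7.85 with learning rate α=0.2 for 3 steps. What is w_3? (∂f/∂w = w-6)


step 1: grad = 7.85-6 = 1.85; w = 7.85 - 0.2·(1.85) = 7.48
step 2: grad = 7.48-6 = 1.48; w = 7.48 - 0.2·(1.48) = 7.184
step 3: grad = 7.184-6 = 1.184; w = 7.184 - 0.2·(1.184) = 6.9472

6.9472


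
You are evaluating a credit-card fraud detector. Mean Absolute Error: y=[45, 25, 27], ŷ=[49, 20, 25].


Absolute errors: |45-49|=4, |25-20|=5, |27-25|=2
Sum = 11
MAE = 11/3 = 11/3

11/3


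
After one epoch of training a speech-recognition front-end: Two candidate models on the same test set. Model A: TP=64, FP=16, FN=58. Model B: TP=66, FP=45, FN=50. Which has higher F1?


Model A: P=64/80=0.8, R=64/122=0.5246, F1=2PR/(P+R)=2TP/(2TP+FP+FN)=128/202=0.6337
Model B: P=66/111=0.5946, R=66/116=0.569, F1=2PR/(P+R)=2TP/(2TP+FP+FN)=132/227=0.5815
0.6337 > 0.5815 → Model A

Model A


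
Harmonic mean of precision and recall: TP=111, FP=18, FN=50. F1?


Precision = 111/129 = 0.8605
Recall = 111/161 = 0.6894
F1 = 2·P·R/(P+R) = 2·TP/(2·TP+FP+FN) = 222/(222+18+50) = 222/290 = 0.7655

0.7655


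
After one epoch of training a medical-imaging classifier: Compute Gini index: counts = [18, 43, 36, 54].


Probabilities: [18/151, 43/151, 36/151, 54/151] ≈ [0.1192, 0.2848, 0.2384, 0.3576]
Σpᵢ² = (324 + 1849 + 1296 + 2916)/151² = 6385/22801
Gini = 1 - Σpᵢ² = 1 - 6385/22801 = 0.72

0.72


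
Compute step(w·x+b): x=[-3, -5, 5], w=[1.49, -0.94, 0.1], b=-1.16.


z = (-3)·(1.49) + (-5)·(-0.94) + (5)·(0.1) - 1.16
  = -0.43
step(z) = 0 (z<0)

0


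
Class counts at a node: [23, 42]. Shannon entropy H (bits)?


Probabilities: [23/65, 42/65] ≈ [0.3538, 0.6462]
H = -((23/65)·log₂(23/65) + (42/65)·log₂(42/65))
  = 0.9375 bits

0.9375 bits


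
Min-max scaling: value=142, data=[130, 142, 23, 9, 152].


min=9, max=152
(142-9)/(152-9) = 133/143 = 0.9301

0.9301


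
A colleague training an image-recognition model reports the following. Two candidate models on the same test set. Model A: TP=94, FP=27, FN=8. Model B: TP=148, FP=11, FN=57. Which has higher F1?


Model A: P=94/121=0.7769, R=94/102=0.9216, F1=2PR/(P+R)=2TP/(2TP+FP+FN)=188/223=0.843
Model B: P=148/159=0.9308, R=148/205=0.722, F1=2PR/(P+R)=2TP/(2TP+FP+FN)=296/364=0.8132
0.843 > 0.8132 → Model A

Model A


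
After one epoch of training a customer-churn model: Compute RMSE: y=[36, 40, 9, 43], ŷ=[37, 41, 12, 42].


MSE = 12/4 = 3
RMSE = √(12/4) = 1.7321

1.7321


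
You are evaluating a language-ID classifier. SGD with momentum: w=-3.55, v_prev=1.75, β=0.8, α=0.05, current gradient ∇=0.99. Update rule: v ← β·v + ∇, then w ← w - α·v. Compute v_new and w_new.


v_new = 0.8·1.75 + 0.99 = 1.4 + 0.99 = 2.39
w_new = -3.55 - 0.05·2.39 = -3.55 - 0.1195 = -3.6695

v_new=2.39, w_new=-3.6695


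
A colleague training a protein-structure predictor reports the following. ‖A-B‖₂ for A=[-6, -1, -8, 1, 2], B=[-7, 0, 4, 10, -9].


d = √((-6+ 7)² + (-1-0)² + (-8-4)² + (1-10)² + (2+ 9)²)
  = √(1 + 1 + 144 + 81 + 121)
  = √348 = 18.6548

18.6548


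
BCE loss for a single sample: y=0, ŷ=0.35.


BCE = -[y·ln(p) + (1-y)·ln(1-p)]
= -0 - 1·ln(1-0.35)
= -ln(0.65) = 0.4308

0.4308


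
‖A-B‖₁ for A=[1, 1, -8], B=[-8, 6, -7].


d = |1+ 8| + |1-6| + |-8+ 7|
  = 9 + 5 + 1
  = 15

15


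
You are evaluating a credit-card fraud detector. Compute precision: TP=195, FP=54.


Precision = TP/(TP+FP)
= 195/(195+54)
= 195/249 = 78.31%

78.31%


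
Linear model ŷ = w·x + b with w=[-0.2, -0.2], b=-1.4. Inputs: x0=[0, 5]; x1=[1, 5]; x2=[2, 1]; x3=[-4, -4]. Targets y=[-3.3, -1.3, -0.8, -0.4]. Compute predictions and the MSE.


ŷ0 = (-0.2)·(0) + (-0.2)·(5) - 1.4 = -2.4
ŷ1 = (-0.2)·(1) + (-0.2)·(5) - 1.4 = -2.6
ŷ2 = (-0.2)·(2) + (-0.2)·(1) - 1.4 = -2.0
ŷ3 = (-0.2)·(-4) + (-0.2)·(-4) - 1.4 = 0.2
errors² = [0.81, 1.69, 1.44, 0.36]
MSE = 4.3000/4 = 1.075

1.075


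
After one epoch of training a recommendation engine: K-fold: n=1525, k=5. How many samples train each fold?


Fold size = 1525/5 = 305
Training per fold = 1525 - 305 = 1220

1220


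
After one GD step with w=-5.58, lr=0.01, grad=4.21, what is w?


w_new = w - α·∇
= -5.58 - 0.01·4.21
= -5.58 - 0.0421
= -5.6221

-5.6221


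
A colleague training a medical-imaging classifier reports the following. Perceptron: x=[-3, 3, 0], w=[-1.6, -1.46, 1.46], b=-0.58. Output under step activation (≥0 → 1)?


z = (-3)·(-1.6) + (3)·(-1.46) + (0)·(1.46) - 0.58
  = -0.16
step(z) = 0 (z<0)

0


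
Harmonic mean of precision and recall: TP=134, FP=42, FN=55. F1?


Precision = 134/176 = 0.7614
Recall = 134/189 = 0.709
F1 = 2·P·R/(P+R) = 2·TP/(2·TP+FP+FN) = 268/(268+42+55) = 268/365 = 0.7342

0.7342


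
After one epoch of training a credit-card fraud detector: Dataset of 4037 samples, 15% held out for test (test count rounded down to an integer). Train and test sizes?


Test = ⌊4037·15/100⌋ = 605
Train = 4037 - 605 = 3432

Train: 3432, Test: 605


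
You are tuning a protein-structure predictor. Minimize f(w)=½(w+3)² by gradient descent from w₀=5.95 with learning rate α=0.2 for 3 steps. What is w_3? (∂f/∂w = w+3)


step 1: grad = 5.95+3 = 8.95; w = 5.95 - 0.2·(8.95) = 4.16
step 2: grad = 4.16+3 = 7.16; w = 4.16 - 0.2·(7.16) = 2.728
step 3: grad = 2.728+3 = 5.728; w = 2.728 - 0.2·(5.728) = 1.5824

1.5824


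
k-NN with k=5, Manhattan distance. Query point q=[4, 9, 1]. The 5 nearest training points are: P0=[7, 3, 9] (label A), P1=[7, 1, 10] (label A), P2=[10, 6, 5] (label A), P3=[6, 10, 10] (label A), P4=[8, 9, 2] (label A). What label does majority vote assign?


d(q,P0) = 17  (label A)
d(q,P1) = 20  (label A)
d(q,P2) = 13  (label A)
d(q,P3) = 12  (label A)
d(q,P4) = 5  (label A)
Votes: A=5, B=0
Majority → A

A


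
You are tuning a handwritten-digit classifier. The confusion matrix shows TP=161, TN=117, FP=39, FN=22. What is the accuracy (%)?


Accuracy = (TP+TN)/(TP+TN+FP+FN)
= (161+117)/(339)
= 278/339 = 82.01%

82.01%


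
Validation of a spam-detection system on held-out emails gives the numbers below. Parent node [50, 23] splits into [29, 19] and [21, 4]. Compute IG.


Parent = [50, 23], H_parent = 0.8989
H_left = 0.9685 (n=48), H_right = 0.6343 (n=25)
H_children = (48/73)·0.9685 + (25/73)·0.6343 = 0.854
IG = 0.8989 - 0.854 = 0.0449

0.0449


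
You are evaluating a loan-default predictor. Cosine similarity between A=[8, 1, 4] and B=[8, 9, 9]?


A·B = 8·8 + 1·9 + 4·9 = 109
‖A‖ = √81 = 9, ‖B‖ = √226 = 15.0333
cos = 109/(√81·√226) = 109/√18306 = 0.8056

0.8056


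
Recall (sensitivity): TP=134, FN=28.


Recall = TP/(TP+FN)
= 134/(134+28)
= 134/162 = 82.72%

82.72%


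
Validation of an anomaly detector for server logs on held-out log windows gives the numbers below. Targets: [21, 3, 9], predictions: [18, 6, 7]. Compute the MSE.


Squared errors: (21-18)²=9, (3-6)²=9, (9-7)²=4
Sum = 22
MSE = 22/3 = 22/3

22/3


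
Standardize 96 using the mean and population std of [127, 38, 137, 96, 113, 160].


μ = 111.8333, σ = 38.4856
z = (96 - 111.8333)/38.4856 = -0.4114

-0.4114


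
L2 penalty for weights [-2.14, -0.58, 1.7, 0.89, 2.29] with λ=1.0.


‖w‖₂² = (-2.14)² + (-0.58)² + (1.7)² + (0.89)² + (2.29)²
     = 4.5796 + 0.3364 + 2.89 + 0.7921 + 5.2441
     = 13.8422
λ·‖w‖₂² = 1.0·13.8422 = 13.8422

13.8422


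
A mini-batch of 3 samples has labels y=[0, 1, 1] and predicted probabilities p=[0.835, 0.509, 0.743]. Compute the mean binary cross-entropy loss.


L[0] = -ln(1-0.835) = -ln(0.165) = 1.8018
L[1] = -ln(0.509) = 0.6753
L[2] = -ln(0.743) = 0.2971
mean = (1.8018 + 0.6753 + 0.2971)/3 = 0.9247

0.9247


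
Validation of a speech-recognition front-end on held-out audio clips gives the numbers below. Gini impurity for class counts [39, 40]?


Probabilities: [39/79, 40/79] ≈ [0.4937, 0.5063]
Σpᵢ² = (1521 + 1600)/79² = 3121/6241
Gini = 1 - Σpᵢ² = 1 - 3121/6241 = 0.4999

0.4999


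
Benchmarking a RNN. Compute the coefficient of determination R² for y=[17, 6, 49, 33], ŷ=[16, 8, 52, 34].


ȳ = 26.25
SS_res = Σ(y-ŷ)² = 15
SS_tot = Σ(y-ȳ)² = 1058.75
R² = 1 - SS_res/SS_tot = 1 - 0.0142 = 0.9858

0.9858


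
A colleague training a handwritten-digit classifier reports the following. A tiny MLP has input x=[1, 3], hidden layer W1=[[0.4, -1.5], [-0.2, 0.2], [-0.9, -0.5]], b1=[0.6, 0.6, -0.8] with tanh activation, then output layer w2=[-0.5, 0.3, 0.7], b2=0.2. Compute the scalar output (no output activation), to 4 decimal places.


z1[0] = (0.4)·(1) + (-1.5)·(3) + 0.6 = -3.5
z1[1] = (-0.2)·(1) + (0.2)·(3) + 0.6 = 1.0
z1[2] = (-0.9)·(1) + (-0.5)·(3) - 0.8 = -3.2
h = tanh(z1) = [-0.9982, 0.7616, -0.9967]
output = (-0.5)·(-0.9982) + (0.3)·(0.7616) + (0.7)·(-0.9967) + 0.2 = 0.2299

0.2299


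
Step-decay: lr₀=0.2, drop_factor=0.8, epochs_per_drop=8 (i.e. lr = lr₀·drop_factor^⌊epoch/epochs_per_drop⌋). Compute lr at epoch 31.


n_drops = ⌊31/8⌋ = 3
lr = 0.2·0.8^3 = 0.2·0.512 = 0.1024

0.1024


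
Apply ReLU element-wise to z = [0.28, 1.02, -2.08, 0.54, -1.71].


ReLU(0.28) = max(0, 0.28) = 0.28
ReLU(1.02) = max(0, 1.02) = 1.02
ReLU(-2.08) = max(0, -2.08) = 0.0
ReLU(0.54) = max(0, 0.54) = 0.54
ReLU(-1.71) = max(0, -1.71) = 0.0
result = [0.28, 1.02, 0.0, 0.54, 0.0]

[0.28, 1.02, 0.0, 0.54, 0.0]


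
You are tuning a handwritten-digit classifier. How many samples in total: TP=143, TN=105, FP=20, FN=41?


Total = TP + TN + FP + FN
= 143 + 105 + 20 + 41
= 309
(Predicted positive: 163, predicted negative: 146)

309


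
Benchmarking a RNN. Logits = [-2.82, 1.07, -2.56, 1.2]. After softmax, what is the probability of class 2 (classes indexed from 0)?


Exponentials: e^-2.82=0.0596, e^1.07=2.9154, e^-2.56=0.0773, e^1.2=3.3201
Sum = 6.3724
Softmax = [0.0094, 0.4575, 0.0121, 0.521]
p[2] = 0.0773/6.3724 = 0.0121

0.0121


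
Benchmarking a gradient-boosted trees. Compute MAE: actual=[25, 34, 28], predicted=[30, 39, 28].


Absolute errors: |25-30|=5, |34-39|=5, |28-28|=0
Sum = 10
MAE = 10/3 = 10/3

10/3


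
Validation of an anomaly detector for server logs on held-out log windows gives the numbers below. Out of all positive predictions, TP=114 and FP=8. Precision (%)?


Precision = TP/(TP+FP)
= 114/(114+8)
= 114/122 = 93.44%

93.44%


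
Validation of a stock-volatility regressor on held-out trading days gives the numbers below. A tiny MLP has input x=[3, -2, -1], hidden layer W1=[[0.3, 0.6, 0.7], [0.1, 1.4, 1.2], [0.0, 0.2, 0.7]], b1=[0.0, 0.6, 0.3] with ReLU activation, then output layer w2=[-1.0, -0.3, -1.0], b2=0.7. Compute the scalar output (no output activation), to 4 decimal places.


z1[0] = (0.3)·(3) + (0.6)·(-2) + (0.7)·(-1) + 0.0 = -1.0
z1[1] = (0.1)·(3) + (1.4)·(-2) + (1.2)·(-1) + 0.6 = -3.1
z1[2] = (0.0)·(3) + (0.2)·(-2) + (0.7)·(-1) + 0.3 = -0.8
h = ReLU(z1) = [0.0, 0.0, 0.0]
output = (-1.0)·(0.0) + (-0.3)·(0.0) + (-1.0)·(0.0) + 0.7 = 0.7

0.7


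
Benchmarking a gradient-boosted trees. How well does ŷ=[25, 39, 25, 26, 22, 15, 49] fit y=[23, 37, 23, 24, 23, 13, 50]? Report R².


ȳ = 27.5714
SS_res = Σ(y-ŷ)² = 22
SS_tot = Σ(y-ȳ)² = 879.71
R² = 1 - SS_res/SS_tot = 1 - 0.025 = 0.975

0.975


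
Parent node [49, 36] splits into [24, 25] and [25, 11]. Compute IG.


Parent = [49, 36], H_parent = 0.9831
H_left = 0.9997 (n=49), H_right = 0.888 (n=36)
H_children = (49/85)·0.9997 + (36/85)·0.888 = 0.9524
IG = 0.9831 - 0.9524 = 0.0307

0.0307


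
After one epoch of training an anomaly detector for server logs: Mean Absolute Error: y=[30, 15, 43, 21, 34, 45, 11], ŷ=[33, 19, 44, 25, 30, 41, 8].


Absolute errors: |30-33|=3, |15-19|=4, |43-44|=1, |21-25|=4, |34-30|=4, |45-41|=4, |11-8|=3
Sum = 23
MAE = 23/7 = 23/7

23/7


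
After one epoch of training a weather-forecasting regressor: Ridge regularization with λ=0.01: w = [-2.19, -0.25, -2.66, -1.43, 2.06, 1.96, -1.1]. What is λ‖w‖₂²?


‖w‖₂² = (-2.19)² + (-0.25)² + (-2.66)² + (-1.43)² + (2.06)² + (1.96)² + (-1.1)²
     = 4.7961 + 0.0625 + 7.0756 + 2.0449 + 4.2436 + 3.8416 + 1.21
     = 23.2743
λ·‖w‖₂² = 0.01·23.2743 = 0.232743

0.232743


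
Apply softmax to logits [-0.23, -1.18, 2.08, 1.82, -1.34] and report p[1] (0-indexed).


Exponentials: e^-0.23=0.7945, e^-1.18=0.3073, e^2.08=8.0045, e^1.82=6.1719, e^-1.34=0.2618
Sum = 15.54
Softmax = [0.0511, 0.0198, 0.5151, 0.3972, 0.0168]
p[1] = 0.3073/15.54 = 0.0198

0.0198


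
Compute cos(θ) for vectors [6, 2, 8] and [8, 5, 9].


A·B = 6·8 + 2·5 + 8·9 = 130
‖A‖ = √104 = 10.198, ‖B‖ = √170 = 13.0384
cos = 130/(√104·√170) = 130/√17680 = 0.9777

0.9777


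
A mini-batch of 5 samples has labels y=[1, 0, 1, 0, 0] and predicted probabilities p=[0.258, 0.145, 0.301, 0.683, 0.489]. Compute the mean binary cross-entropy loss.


L[0] = -ln(0.258) = 1.3548
L[1] = -ln(1-0.145) = -ln(0.855) = 0.1567
L[2] = -ln(0.301) = 1.2006
L[3] = -ln(1-0.683) = -ln(0.317) = 1.1489
L[4] = -ln(1-0.489) = -ln(0.511) = 0.6714
mean = (1.3548 + 0.1567 + 1.2006 + 1.1489 + 0.6714)/5 = 0.9065

0.9065


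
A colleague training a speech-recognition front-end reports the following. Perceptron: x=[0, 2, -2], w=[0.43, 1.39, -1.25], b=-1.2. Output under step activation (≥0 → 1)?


z = (0)·(0.43) + (2)·(1.39) + (-2)·(-1.25) - 1.2
  = 4.08
step(z) = 1 (z≥0)

1


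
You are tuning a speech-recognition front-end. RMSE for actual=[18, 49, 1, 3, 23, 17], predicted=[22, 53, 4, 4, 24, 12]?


MSE = 68/6 = 11.3333
RMSE = √(68/6) = 3.3665

3.3665


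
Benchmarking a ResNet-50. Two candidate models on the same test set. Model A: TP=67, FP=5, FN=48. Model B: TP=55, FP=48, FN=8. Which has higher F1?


Model A: P=67/72=0.9306, R=67/115=0.5826, F1=2PR/(P+R)=2TP/(2TP+FP+FN)=134/187=0.7166
Model B: P=55/103=0.534, R=55/63=0.873, F1=2PR/(P+R)=2TP/(2TP+FP+FN)=110/166=0.6627
0.7166 > 0.6627 → Model A

Model A


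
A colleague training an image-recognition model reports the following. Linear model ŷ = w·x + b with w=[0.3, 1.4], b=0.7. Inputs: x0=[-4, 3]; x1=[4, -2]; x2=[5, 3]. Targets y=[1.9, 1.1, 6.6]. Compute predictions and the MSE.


ŷ0 = (0.3)·(-4) + (1.4)·(3) + 0.7 = 3.7
ŷ1 = (0.3)·(4) + (1.4)·(-2) + 0.7 = -0.9
ŷ2 = (0.3)·(5) + (1.4)·(3) + 0.7 = 6.4
errors² = [3.24, 4.0, 0.04]
MSE = 7.2800/3 = 2.4267

2.4267


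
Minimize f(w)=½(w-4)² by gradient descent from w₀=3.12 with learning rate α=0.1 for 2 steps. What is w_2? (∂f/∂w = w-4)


step 1: grad = 3.12-4 = -0.88; w = 3.12 - 0.1·(-0.88) = 3.208
step 2: grad = 3.208-4 = -0.792; w = 3.208 - 0.1·(-0.792) = 3.2872

3.2872


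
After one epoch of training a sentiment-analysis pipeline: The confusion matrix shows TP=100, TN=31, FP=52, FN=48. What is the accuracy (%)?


Accuracy = (TP+TN)/(TP+TN+FP+FN)
= (100+31)/(231)
= 131/231 = 56.71%

56.71%


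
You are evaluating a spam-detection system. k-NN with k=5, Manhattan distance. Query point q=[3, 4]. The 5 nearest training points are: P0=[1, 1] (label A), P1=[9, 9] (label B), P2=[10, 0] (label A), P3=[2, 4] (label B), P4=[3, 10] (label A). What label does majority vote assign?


d(q,P0) = 5  (label A)
d(q,P1) = 11  (label B)
d(q,P2) = 11  (label A)
d(q,P3) = 1  (label B)
d(q,P4) = 6  (label A)
Votes: A=3, B=2
Majority → A

A


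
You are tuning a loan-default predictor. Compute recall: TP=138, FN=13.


Recall = TP/(TP+FN)
= 138/(138+13)
= 138/151 = 91.39%

91.39%


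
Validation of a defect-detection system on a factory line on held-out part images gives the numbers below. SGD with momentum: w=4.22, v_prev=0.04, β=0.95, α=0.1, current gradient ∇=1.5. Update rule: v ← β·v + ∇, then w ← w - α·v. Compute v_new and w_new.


v_new = 0.95·0.04 + 1.5 = 0.038 + 1.5 = 1.538
w_new = 4.22 - 0.1·1.538 = 4.22 - 0.1538 = 4.0662

v_new=1.538, w_new=4.0662


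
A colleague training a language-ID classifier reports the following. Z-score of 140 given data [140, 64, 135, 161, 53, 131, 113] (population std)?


μ = 113.8571, σ = 37.4869
z = (140 - 113.8571)/37.4869 = 0.6974

0.6974


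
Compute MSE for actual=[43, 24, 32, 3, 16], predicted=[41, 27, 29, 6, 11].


Squared errors: (43-41)²=4, (24-27)²=9, (32-29)²=9, (3-6)²=9, (16-11)²=25
Sum = 56
MSE = 56/5 = 56/5

56/5


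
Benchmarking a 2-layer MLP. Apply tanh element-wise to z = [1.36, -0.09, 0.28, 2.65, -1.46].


tanh(1.36) = 0.8764
tanh(-0.09) = -0.0898
tanh(0.28) = 0.2729
tanh(2.65) = 0.9901
tanh(-1.46) = -0.8977
result = [0.8764, -0.0898, 0.2729, 0.9901, -0.8977]

[0.8764, -0.0898, 0.2729, 0.9901, -0.8977]


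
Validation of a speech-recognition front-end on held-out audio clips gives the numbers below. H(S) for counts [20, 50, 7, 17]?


Probabilities: [20/94, 50/94, 7/94, 17/94] ≈ [0.2128, 0.5319, 0.0745, 0.1809]
H = -((20/94)·log₂(20/94) + (50/94)·log₂(50/94) + (7/94)·log₂(7/94) + (17/94)·log₂(17/94))
  = 1.6847 bits

1.6847 bits


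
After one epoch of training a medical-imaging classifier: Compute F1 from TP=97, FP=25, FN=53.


Precision = 97/122 = 0.7951
Recall = 97/150 = 0.6467
F1 = 2·P·R/(P+R) = 2·TP/(2·TP+FP+FN) = 194/(194+25+53) = 194/272 = 0.7132

0.7132


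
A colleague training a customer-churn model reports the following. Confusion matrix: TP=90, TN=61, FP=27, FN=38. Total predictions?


Total = TP + TN + FP + FN
= 90 + 61 + 27 + 38
= 216
(Predicted positive: 117, predicted negative: 99)

216


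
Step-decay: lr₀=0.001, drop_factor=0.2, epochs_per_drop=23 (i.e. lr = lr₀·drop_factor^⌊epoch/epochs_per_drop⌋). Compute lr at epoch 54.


n_drops = ⌊54/23⌋ = 2
lr = 0.001·0.2^2 = 0.001·0.04 = 0.00004

0.00004


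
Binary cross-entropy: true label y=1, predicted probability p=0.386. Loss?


BCE = -[y·ln(p) + (1-y)·ln(1-p)]
= -1·ln(0.386) - 0
= -ln(0.386) = 0.9519

0.9519


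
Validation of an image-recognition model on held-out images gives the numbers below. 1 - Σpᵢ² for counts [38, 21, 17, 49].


Probabilities: [38/125, 21/125, 17/125, 49/125] ≈ [0.304, 0.168, 0.136, 0.392]
Σpᵢ² = (1444 + 441 + 289 + 2401)/125² = 4575/15625
Gini = 1 - Σpᵢ² = 1 - 4575/15625 = 0.7072

0.7072


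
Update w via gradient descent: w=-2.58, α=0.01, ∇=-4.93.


w_new = w - α·∇
= -2.58 - 0.01·-4.93
= -2.58 + 0.0493
= -2.5307

-2.5307


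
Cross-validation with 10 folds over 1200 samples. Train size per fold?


Fold size = 1200/10 = 120
Training per fold = 1200 - 120 = 1080

1080


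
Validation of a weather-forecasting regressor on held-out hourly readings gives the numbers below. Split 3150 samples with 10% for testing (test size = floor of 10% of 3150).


Test = ⌊3150·10/100⌋ = 315
Train = 3150 - 315 = 2835

Train: 2835, Test: 315


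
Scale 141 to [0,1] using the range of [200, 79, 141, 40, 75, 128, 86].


min=40, max=200
(141-40)/(200-40) = 101/160 = 0.6312

0.6312


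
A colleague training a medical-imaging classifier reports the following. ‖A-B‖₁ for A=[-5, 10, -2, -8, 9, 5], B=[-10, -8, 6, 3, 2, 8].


d = |-5+ 10| + |10+ 8| + |-2-6| + |-8-3| + |9-2| + |5-8|
  = 5 + 18 + 8 + 11 + 7 + 3
  = 52

52


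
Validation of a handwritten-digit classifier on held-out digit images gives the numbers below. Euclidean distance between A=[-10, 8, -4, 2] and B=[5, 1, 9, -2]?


d = √((-10-5)² + (8-1)² + (-4-9)² + (2+ 2)²)
  = √(225 + 49 + 169 + 16)
  = √459 = 21.4243

21.4243


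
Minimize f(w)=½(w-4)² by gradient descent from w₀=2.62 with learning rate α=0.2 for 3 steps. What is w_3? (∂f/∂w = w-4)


step 1: grad = 2.62-4 = -1.38; w = 2.62 - 0.2·(-1.38) = 2.896
step 2: grad = 2.896-4 = -1.104; w = 2.896 - 0.2·(-1.104) = 3.1168
step 3: grad = 3.1168-4 = -0.8832; w = 3.1168 - 0.2·(-0.8832) = 3.29344

3.29344


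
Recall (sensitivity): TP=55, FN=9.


Recall = TP/(TP+FN)
= 55/(55+9)
= 55/64 = 85.94%

85.94%


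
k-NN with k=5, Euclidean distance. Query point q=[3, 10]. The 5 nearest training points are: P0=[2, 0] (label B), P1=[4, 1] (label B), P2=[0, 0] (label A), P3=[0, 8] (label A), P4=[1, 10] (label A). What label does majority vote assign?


d(q,P0) = 10.0499  (label B)
d(q,P1) = 9.0554  (label B)
d(q,P2) = 10.4403  (label A)
d(q,P3) = 3.6056  (label A)
d(q,P4) = 2.0  (label A)
Votes: A=3, B=2
Majority → A

A


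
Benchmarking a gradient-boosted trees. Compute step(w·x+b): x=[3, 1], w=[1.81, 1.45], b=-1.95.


z = (3)·(1.81) + (1)·(1.45) - 1.95
  = 4.93
step(z) = 1 (z≥0)

1


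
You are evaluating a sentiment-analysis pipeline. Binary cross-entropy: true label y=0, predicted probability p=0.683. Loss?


BCE = -[y·ln(p) + (1-y)·ln(1-p)]
= -0 - 1·ln(1-0.683)
= -ln(0.317) = 1.1489

1.1489


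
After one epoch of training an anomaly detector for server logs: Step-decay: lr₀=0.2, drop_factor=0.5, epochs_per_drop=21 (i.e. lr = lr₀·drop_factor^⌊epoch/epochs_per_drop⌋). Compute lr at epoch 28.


n_drops = ⌊28/21⌋ = 1
lr = 0.2·0.5^1 = 0.2·0.5 = 0.1

0.1


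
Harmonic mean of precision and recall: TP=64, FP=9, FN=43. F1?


Precision = 64/73 = 0.8767
Recall = 64/107 = 0.5981
F1 = 2·P·R/(P+R) = 2·TP/(2·TP+FP+FN) = 128/(128+9+43) = 128/180 = 0.7111

0.7111


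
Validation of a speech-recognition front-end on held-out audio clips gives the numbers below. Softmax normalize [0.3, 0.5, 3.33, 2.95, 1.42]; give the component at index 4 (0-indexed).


Exponentials: e^0.3=1.3499, e^0.5=1.6487, e^3.33=27.9383, e^2.95=19.106, e^1.42=4.1371
Sum = 54.18
Softmax = [0.0249, 0.0304, 0.5157, 0.3526, 0.0764]
p[4] = 4.1371/54.18 = 0.0764

0.0764


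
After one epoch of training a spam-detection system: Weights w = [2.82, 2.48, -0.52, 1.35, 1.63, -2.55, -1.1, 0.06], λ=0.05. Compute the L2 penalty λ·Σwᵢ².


‖w‖₂² = (2.82)² + (2.48)² + (-0.52)² + (1.35)² + (1.63)² + (-2.55)² + (-1.1)² + (0.06)²
     = 7.9524 + 6.1504 + 0.2704 + 1.8225 + 2.6569 + 6.5025 + 1.21 + 0.0036
     = 26.5687
λ·‖w‖₂² = 0.05·26.5687 = 1.328435

1.328435


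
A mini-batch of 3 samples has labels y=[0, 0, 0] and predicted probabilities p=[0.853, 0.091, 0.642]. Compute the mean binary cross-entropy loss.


L[0] = -ln(1-0.853) = -ln(0.147) = 1.9173
L[1] = -ln(1-0.091) = -ln(0.909) = 0.0954
L[2] = -ln(1-0.642) = -ln(0.358) = 1.0272
mean = (1.9173 + 0.0954 + 1.0272)/3 = 1.0133

1.0133


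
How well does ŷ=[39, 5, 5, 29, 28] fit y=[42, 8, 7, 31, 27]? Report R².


ȳ = 23
SS_res = Σ(y-ŷ)² = 27
SS_tot = Σ(y-ȳ)² = 922
R² = 1 - SS_res/SS_tot = 1 - 0.0293 = 0.9707

0.9707


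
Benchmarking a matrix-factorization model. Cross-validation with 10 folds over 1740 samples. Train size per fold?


Fold size = 1740/10 = 174
Training per fold = 1740 - 174 = 1566

1566


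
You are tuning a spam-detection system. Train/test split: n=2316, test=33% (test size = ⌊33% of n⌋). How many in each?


Test = ⌊2316·33/100⌋ = 764
Train = 2316 - 764 = 1552

Train: 1552, Test: 764


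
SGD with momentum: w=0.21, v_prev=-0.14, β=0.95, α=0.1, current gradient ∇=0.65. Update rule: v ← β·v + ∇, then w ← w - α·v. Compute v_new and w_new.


v_new = 0.95·-0.14 + 0.65 = -0.133 + 0.65 = 0.517
w_new = 0.21 - 0.1·0.517 = 0.21 - 0.0517 = 0.1583

v_new=0.517, w_new=0.1583


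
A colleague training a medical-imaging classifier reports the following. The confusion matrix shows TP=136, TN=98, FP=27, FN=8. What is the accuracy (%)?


Accuracy = (TP+TN)/(TP+TN+FP+FN)
= (136+98)/(269)
= 234/269 = 86.99%

86.99%


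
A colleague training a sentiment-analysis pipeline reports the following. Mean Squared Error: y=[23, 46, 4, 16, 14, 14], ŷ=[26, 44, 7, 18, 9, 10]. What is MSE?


Squared errors: (23-26)²=9, (46-44)²=4, (4-7)²=9, (16-18)²=4, (14-9)²=25, (14-10)²=16
Sum = 67
MSE = 67/6 = 67/6

67/6


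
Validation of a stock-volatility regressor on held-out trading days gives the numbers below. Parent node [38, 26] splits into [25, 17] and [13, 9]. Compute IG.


Parent = [38, 26], H_parent = 0.9745
H_left = 0.9737 (n=42), H_right = 0.976 (n=22)
H_children = (42/64)·0.9737 + (22/64)·0.976 = 0.9745
IG = 0.9745 - 0.9745 = 0.0

0.0


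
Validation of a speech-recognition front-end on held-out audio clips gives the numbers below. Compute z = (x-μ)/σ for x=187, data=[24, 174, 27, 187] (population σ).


μ = 103, σ = 77.6434
z = (187 - 103)/77.6434 = 1.0819

1.0819


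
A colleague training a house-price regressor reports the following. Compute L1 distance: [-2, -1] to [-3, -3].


d = |-2+ 3| + |-1+ 3|
  = 1 + 2
  = 3

3


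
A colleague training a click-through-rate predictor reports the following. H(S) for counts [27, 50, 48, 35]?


Probabilities: [27/160, 50/160, 48/160, 35/160] ≈ [0.1688, 0.3125, 0.3, 0.2188]
H = -((27/160)·log₂(27/160) + (50/160)·log₂(50/160) + (48/160)·log₂(48/160) + (35/160)·log₂(35/160))
  = 1.9583 bits

1.9583 bits


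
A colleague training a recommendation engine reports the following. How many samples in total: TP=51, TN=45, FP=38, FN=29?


Total = TP + TN + FP + FN
= 51 + 45 + 38 + 29
= 163
(Predicted positive: 89, predicted negative: 74)

163


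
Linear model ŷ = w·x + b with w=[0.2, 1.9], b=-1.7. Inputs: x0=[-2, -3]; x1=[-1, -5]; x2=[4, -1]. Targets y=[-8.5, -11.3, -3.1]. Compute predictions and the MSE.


ŷ0 = (0.2)·(-2) + (1.9)·(-3) - 1.7 = -7.8
ŷ1 = (0.2)·(-1) + (1.9)·(-5) - 1.7 = -11.4
ŷ2 = (0.2)·(4) + (1.9)·(-1) - 1.7 = -2.8
errors² = [0.49, 0.01, 0.09]
MSE = 0.5900/3 = 0.1967

0.1967


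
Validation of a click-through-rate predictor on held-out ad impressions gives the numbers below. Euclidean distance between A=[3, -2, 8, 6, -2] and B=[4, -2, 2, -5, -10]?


d = √((3-4)² + (-2+ 2)² + (8-2)² + (6+ 5)² + (-2+ 10)²)
  = √(1 + 0 + 36 + 121 + 64)
  = √222 = 14.8997

14.8997


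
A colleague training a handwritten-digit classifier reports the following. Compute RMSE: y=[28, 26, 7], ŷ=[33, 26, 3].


MSE = 41/3 = 13.6667
RMSE = √(41/3) = 3.6968

3.6968


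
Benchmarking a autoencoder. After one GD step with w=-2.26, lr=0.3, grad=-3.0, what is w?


w_new = w - α·∇
= -2.26 - 0.3·-3.0
= -2.26 + 0.9
= -1.36

-1.36


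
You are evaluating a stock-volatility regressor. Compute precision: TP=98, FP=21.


Precision = TP/(TP+FP)
= 98/(98+21)
= 98/119 = 82.35%

82.35%


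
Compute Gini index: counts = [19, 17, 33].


Probabilities: [19/69, 17/69, 33/69] ≈ [0.2754, 0.2464, 0.4783]
Σpᵢ² = (361 + 289 + 1089)/69² = 1739/4761
Gini = 1 - Σpᵢ² = 1 - 1739/4761 = 0.6347

0.6347


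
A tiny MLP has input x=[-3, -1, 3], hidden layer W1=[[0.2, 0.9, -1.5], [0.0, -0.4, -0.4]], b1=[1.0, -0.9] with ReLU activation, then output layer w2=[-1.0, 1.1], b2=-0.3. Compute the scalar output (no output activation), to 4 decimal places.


z1[0] = (0.2)·(-3) + (0.9)·(-1) + (-1.5)·(3) + 1.0 = -5.0
z1[1] = (0.0)·(-3) + (-0.4)·(-1) + (-0.4)·(3) - 0.9 = -1.7
h = ReLU(z1) = [0.0, 0.0]
output = (-1.0)·(0.0) + (1.1)·(0.0) - 0.3 = -0.3

-0.3


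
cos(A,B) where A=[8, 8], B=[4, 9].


A·B = 8·4 + 8·9 = 104
‖A‖ = √128 = 11.3137, ‖B‖ = √97 = 9.8489
cos = 104/(√128·√97) = 104/√12416 = 0.9333

0.9333


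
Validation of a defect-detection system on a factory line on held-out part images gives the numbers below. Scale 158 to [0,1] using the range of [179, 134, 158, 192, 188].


min=134, max=192
(158-134)/(192-134) = 24/58 = 0.4138

0.4138


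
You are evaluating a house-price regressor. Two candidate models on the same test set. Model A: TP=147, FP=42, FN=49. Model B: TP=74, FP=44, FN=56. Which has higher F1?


Model A: P=147/189=0.7778, R=147/196=0.75, F1=2PR/(P+R)=2TP/(2TP+FP+FN)=294/385=0.7636
Model B: P=74/118=0.6271, R=74/130=0.5692, F1=2PR/(P+R)=2TP/(2TP+FP+FN)=148/248=0.5968
0.7636 > 0.5968 → Model A

Model A


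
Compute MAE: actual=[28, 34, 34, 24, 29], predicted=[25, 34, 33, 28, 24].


Absolute errors: |28-25|=3, |34-34|=0, |34-33|=1, |24-28|=4, |29-24|=5
Sum = 13
MAE = 13/5 = 13/5

13/5


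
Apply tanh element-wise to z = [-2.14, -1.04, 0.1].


tanh(-2.14) = -0.9727
tanh(-1.04) = -0.7779
tanh(0.1) = 0.0997
result = [-0.9727, -0.7779, 0.0997]

[-0.9727, -0.7779, 0.0997]


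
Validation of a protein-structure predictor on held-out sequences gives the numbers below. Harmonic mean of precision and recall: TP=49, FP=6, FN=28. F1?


Precision = 49/55 = 0.8909
Recall = 49/77 = 0.6364
F1 = 2·P·R/(P+R) = 2·TP/(2·TP+FP+FN) = 98/(98+6+28) = 98/132 = 0.7424

0.7424


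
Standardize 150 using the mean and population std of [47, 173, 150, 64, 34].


μ = 93.6, σ = 56.719
z = (150 - 93.6)/56.719 = 0.9944

0.9944


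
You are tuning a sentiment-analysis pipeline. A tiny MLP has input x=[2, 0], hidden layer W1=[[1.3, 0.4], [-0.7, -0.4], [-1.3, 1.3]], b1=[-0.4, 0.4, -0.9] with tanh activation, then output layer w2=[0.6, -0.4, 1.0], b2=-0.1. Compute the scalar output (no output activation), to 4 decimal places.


z1[0] = (1.3)·(2) + (0.4)·(0) - 0.4 = 2.2
z1[1] = (-0.7)·(2) + (-0.4)·(0) + 0.4 = -1.0
z1[2] = (-1.3)·(2) + (1.3)·(0) - 0.9 = -3.5
h = tanh(z1) = [0.9757, -0.7616, -0.9982]
output = (0.6)·(0.9757) + (-0.4)·(-0.7616) + (1.0)·(-0.9982) - 0.1 = -0.2081

-0.2081


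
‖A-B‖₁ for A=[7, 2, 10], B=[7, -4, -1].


d = |7-7| + |2+ 4| + |10+ 1|
  = 0 + 6 + 11
  = 17

17


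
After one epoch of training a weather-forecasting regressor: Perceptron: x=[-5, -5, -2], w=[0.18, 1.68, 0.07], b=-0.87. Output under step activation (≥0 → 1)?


z = (-5)·(0.18) + (-5)·(1.68) + (-2)·(0.07) - 0.87
  = -10.31
step(z) = 0 (z<0)

0


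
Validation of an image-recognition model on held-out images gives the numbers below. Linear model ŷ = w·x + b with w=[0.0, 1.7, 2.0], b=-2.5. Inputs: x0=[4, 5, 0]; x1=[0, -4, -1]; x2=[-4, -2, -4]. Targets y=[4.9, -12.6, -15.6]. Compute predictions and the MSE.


ŷ0 = (0.0)·(4) + (1.7)·(5) + (2.0)·(0) - 2.5 = 6.0
ŷ1 = (0.0)·(0) + (1.7)·(-4) + (2.0)·(-1) - 2.5 = -11.3
ŷ2 = (0.0)·(-4) + (1.7)·(-2) + (2.0)·(-4) - 2.5 = -13.9
errors² = [1.21, 1.69, 2.89]
MSE = 5.7900/3 = 1.93

1.93


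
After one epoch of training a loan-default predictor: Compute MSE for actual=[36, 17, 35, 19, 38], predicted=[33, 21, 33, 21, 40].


Squared errors: (36-33)²=9, (17-21)²=16, (35-33)²=4, (19-21)²=4, (38-40)²=4
Sum = 37
MSE = 37/5 = 37/5

37/5


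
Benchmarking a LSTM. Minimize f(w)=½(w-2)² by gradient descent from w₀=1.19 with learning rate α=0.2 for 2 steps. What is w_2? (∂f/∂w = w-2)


step 1: grad = 1.19-2 = -0.81; w = 1.19 - 0.2·(-0.81) = 1.352
step 2: grad = 1.352-2 = -0.648; w = 1.352 - 0.2·(-0.648) = 1.4816

1.4816


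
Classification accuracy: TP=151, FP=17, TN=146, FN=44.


Accuracy = (TP+TN)/(TP+TN+FP+FN)
= (151+146)/(358)
= 297/358 = 82.96%

82.96%


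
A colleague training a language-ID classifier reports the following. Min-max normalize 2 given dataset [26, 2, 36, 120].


min=2, max=120
(2-2)/(120-2) = 0/118 = 0.0

0.0


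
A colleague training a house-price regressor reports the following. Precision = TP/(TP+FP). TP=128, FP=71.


Precision = TP/(TP+FP)
= 128/(128+71)
= 128/199 = 64.32%

64.32%


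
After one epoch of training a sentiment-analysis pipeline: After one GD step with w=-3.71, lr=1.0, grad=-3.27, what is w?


w_new = w - α·∇
= -3.71 - 1.0·-3.27
= -3.71 + 3.27
= -0.44

-0.44


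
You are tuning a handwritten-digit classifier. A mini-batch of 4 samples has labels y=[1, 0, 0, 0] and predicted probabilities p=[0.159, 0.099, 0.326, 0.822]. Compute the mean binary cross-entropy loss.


L[0] = -ln(0.159) = 1.8389
L[1] = -ln(1-0.099) = -ln(0.901) = 0.1043
L[2] = -ln(1-0.326) = -ln(0.674) = 0.3945
L[3] = -ln(1-0.822) = -ln(0.178) = 1.726
mean = (1.8389 + 0.1043 + 0.3945 + 1.726)/4 = 1.0159

1.0159


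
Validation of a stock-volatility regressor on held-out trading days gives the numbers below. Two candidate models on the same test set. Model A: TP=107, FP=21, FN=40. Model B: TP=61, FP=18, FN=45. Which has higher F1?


Model A: P=107/128=0.8359, R=107/147=0.7279, F1=2PR/(P+R)=2TP/(2TP+FP+FN)=214/275=0.7782
Model B: P=61/79=0.7722, R=61/106=0.5755, F1=2PR/(P+R)=2TP/(2TP+FP+FN)=122/185=0.6595
0.7782 > 0.6595 → Model A

Model A


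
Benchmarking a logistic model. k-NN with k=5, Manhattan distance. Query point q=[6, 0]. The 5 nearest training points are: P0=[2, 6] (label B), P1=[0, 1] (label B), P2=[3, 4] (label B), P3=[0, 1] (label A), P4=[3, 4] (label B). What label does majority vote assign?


d(q,P0) = 10  (label B)
d(q,P1) = 7  (label B)
d(q,P2) = 7  (label B)
d(q,P3) = 7  (label A)
d(q,P4) = 7  (label B)
Votes: A=1, B=4
Majority → B

B


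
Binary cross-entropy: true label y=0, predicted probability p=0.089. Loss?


BCE = -[y·ln(p) + (1-y)·ln(1-p)]
= -0 - 1·ln(1-0.089)
= -ln(0.911) = 0.0932

0.0932


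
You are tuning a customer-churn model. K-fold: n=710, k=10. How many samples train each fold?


Fold size = 710/10 = 71
Training per fold = 710 - 71 = 639

639


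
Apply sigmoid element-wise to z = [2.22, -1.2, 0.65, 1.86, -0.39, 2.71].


σ(2.22) = 1/(1+e^-2.22) = 0.902
σ(-1.2) = 1/(1+e^1.2) = 0.2315
σ(0.65) = 1/(1+e^-0.65) = 0.657
σ(1.86) = 1/(1+e^-1.86) = 0.8653
σ(-0.39) = 1/(1+e^0.39) = 0.4037
σ(2.71) = 1/(1+e^-2.71) = 0.9376
result = [0.902, 0.2315, 0.657, 0.8653, 0.4037, 0.9376]

[0.902, 0.2315, 0.657, 0.8653, 0.4037, 0.9376]


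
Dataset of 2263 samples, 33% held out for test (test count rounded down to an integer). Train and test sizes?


Test = ⌊2263·33/100⌋ = 746
Train = 2263 - 746 = 1517

Train: 1517, Test: 746


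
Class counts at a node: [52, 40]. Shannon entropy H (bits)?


Probabilities: [52/92, 40/92] ≈ [0.5652, 0.4348]
H = -((52/92)·log₂(52/92) + (40/92)·log₂(40/92))
  = 0.9877 bits

0.9877 bits


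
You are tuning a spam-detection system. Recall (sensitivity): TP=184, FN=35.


Recall = TP/(TP+FN)
= 184/(184+35)
= 184/219 = 84.02%

84.02%


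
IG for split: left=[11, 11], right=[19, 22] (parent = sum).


Parent = [30, 33], H_parent = 0.9984
H_left = 1 (n=22), H_right = 0.9961 (n=41)
H_children = (22/63)·1 + (41/63)·0.9961 = 0.9975
IG = 0.9984 - 0.9975 = 0.0009

0.0009


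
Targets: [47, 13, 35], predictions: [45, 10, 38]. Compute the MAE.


Absolute errors: |47-45|=2, |13-10|=3, |35-38|=3
Sum = 8
MAE = 8/3 = 8/3

8/3


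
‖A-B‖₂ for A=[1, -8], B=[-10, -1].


d = √((1+ 10)² + (-8+ 1)²)
  = √(121 + 49)
  = √170 = 13.0384

13.0384


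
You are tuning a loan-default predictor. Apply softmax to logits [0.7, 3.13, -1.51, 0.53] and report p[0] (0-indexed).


Exponentials: e^0.7=2.0138, e^3.13=22.874, e^-1.51=0.2209, e^0.53=1.6989
Sum = 26.8076
Softmax = [0.0751, 0.8533, 0.0082, 0.0634]
p[0] = 2.0138/26.8076 = 0.0751

0.0751


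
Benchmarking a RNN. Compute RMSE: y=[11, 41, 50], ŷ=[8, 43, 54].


MSE = 29/3 = 9.6667
RMSE = √(29/3) = 3.1091

3.1091


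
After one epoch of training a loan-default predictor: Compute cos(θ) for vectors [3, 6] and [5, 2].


A·B = 3·5 + 6·2 = 27
‖A‖ = √45 = 6.7082, ‖B‖ = √29 = 5.3852
cos = 27/(√45·√29) = 27/√1305 = 0.7474

0.7474


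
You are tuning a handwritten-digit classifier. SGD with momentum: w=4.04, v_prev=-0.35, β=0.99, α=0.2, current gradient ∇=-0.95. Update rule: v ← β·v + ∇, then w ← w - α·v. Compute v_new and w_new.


v_new = 0.99·-0.35 - 0.95 = -0.3465 - 0.95 = -1.2965
w_new = 4.04 - 0.2·-1.2965 = 4.04 + 0.2593 = 4.2993

v_new=-1.2965, w_new=4.2993


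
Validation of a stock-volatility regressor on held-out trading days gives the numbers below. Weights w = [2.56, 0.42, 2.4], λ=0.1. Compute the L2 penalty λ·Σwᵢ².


‖w‖₂² = (2.56)² + (0.42)² + (2.4)²
     = 6.5536 + 0.1764 + 5.76
     = 12.49
λ·‖w‖₂² = 0.1·12.49 = 1.249

1.249


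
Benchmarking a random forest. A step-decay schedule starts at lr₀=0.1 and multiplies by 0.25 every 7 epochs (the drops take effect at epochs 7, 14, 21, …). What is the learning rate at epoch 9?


n_drops = ⌊9/7⌋ = 1
lr = 0.1·0.25^1 = 0.1·0.25 = 0.025

0.025


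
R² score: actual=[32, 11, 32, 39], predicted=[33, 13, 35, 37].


ȳ = 28.5
SS_res = Σ(y-ŷ)² = 18
SS_tot = Σ(y-ȳ)² = 441
R² = 1 - SS_res/SS_tot = 1 - 0.0408 = 0.9592

0.9592


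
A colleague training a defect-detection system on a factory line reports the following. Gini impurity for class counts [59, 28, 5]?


Probabilities: [59/92, 28/92, 5/92] ≈ [0.6413, 0.3043, 0.0543]
Σpᵢ² = (3481 + 784 + 25)/92² = 4290/8464
Gini = 1 - Σpᵢ² = 1 - 4290/8464 = 0.4931

0.4931


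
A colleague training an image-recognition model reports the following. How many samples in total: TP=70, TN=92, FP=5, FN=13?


Total = TP + TN + FP + FN
= 70 + 92 + 5 + 13
= 180
(Predicted positive: 75, predicted negative: 105)

180


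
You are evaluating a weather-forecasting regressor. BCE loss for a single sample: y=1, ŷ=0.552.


BCE = -[y·ln(p) + (1-y)·ln(1-p)]
= -1·ln(0.552) - 0
= -ln(0.552) = 0.5942

0.5942


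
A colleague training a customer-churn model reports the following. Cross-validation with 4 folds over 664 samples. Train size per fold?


Fold size = 664/4 = 166
Training per fold = 664 - 166 = 498

498


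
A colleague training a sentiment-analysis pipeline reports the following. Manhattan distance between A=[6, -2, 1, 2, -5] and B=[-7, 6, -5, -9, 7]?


d = |6+ 7| + |-2-6| + |1+ 5| + |2+ 9| + |-5-7|
  = 13 + 8 + 6 + 11 + 12
  = 50

50


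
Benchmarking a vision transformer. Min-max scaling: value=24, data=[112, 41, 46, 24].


min=24, max=112
(24-24)/(112-24) = 0/88 = 0.0

0.0
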